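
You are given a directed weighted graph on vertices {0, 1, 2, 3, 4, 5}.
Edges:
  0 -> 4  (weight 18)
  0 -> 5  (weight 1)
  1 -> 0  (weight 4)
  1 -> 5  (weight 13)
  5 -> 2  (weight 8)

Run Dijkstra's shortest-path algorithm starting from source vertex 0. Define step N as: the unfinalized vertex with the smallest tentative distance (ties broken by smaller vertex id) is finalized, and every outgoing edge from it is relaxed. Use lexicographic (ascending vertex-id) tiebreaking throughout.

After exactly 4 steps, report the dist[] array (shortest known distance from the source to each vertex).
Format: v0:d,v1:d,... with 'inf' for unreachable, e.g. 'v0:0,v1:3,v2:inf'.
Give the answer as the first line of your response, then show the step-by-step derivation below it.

v0:0,v1:inf,v2:9,v3:inf,v4:18,v5:1

step 1: dist = v0:0,v1:inf,v2:inf,v3:inf,v4:18,v5:1
step 2: dist = v0:0,v1:inf,v2:9,v3:inf,v4:18,v5:1
step 3: dist = v0:0,v1:inf,v2:9,v3:inf,v4:18,v5:1
step 4: dist = v0:0,v1:inf,v2:9,v3:inf,v4:18,v5:1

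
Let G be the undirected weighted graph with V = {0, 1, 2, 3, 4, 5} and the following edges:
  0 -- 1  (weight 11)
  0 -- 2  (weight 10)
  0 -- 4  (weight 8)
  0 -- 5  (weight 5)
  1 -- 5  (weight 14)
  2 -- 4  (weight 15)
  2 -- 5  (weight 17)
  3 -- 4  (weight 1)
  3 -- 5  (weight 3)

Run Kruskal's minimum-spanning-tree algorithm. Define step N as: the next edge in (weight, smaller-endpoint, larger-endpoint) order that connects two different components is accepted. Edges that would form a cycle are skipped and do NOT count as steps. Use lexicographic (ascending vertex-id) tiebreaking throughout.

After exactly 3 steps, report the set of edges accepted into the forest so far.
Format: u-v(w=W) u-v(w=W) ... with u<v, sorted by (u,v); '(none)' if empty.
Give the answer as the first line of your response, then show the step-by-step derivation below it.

0-5(w=5) 3-4(w=1) 3-5(w=3)

step 1: add edge 3-4 (w=1); MST = {3-4(w=1)}
step 2: add edge 3-5 (w=3); MST = {3-4(w=1) 3-5(w=3)}
step 3: add edge 0-5 (w=5); MST = {0-5(w=5) 3-4(w=1) 3-5(w=3)}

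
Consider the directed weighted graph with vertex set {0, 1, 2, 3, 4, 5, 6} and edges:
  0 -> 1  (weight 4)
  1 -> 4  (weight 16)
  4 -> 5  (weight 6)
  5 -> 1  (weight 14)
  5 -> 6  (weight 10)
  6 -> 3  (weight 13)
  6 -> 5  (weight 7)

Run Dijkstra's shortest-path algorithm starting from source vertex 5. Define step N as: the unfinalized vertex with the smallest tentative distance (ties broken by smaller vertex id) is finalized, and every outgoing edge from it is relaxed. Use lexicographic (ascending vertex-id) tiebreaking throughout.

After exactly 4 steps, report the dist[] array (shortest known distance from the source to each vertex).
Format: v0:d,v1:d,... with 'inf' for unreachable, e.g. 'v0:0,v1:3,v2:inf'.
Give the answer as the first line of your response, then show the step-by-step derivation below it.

v0:inf,v1:14,v2:inf,v3:23,v4:30,v5:0,v6:10

step 1: dist = v0:inf,v1:14,v2:inf,v3:inf,v4:inf,v5:0,v6:10
step 2: dist = v0:inf,v1:14,v2:inf,v3:23,v4:inf,v5:0,v6:10
step 3: dist = v0:inf,v1:14,v2:inf,v3:23,v4:30,v5:0,v6:10
step 4: dist = v0:inf,v1:14,v2:inf,v3:23,v4:30,v5:0,v6:10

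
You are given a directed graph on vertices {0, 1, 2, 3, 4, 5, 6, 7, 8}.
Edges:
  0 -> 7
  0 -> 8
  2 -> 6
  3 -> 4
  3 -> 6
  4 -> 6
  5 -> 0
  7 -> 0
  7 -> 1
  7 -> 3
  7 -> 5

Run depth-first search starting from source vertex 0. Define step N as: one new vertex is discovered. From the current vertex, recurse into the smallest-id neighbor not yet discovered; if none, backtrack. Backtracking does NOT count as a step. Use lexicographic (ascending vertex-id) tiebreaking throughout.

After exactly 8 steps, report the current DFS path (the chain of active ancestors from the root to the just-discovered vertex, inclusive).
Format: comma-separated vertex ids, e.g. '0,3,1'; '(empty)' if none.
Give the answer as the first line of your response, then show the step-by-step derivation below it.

0,8

step 1: discover 0; path=0; order=0
step 2: discover 7; path=0>7; order=0,7
step 3: discover 1; path=0>7>1; order=0,7,1
step 4: discover 3; path=0>7>3; order=0,7,1,3
step 5: discover 4; path=0>7>3>4; order=0,7,1,3,4
step 6: discover 6; path=0>7>3>4>6; order=0,7,1,3,4,6
step 7: discover 5; path=0>7>5; order=0,7,1,3,4,6,5
step 8: discover 8; path=0>8; order=0,7,1,3,4,6,5,8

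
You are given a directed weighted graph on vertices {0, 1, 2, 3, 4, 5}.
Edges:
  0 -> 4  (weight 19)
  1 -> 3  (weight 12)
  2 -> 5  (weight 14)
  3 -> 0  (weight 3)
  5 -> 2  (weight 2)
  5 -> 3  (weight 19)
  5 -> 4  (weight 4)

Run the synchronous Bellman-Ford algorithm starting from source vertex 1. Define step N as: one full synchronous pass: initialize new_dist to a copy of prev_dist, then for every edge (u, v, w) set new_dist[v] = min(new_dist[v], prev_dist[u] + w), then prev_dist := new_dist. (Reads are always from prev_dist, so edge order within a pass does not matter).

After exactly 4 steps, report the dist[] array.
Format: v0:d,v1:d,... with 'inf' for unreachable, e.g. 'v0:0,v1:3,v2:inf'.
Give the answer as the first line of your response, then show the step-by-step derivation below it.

v0:15,v1:0,v2:inf,v3:12,v4:34,v5:inf

step 1: dist = v0:inf,v1:0,v2:inf,v3:12,v4:inf,v5:inf
step 2: dist = v0:15,v1:0,v2:inf,v3:12,v4:inf,v5:inf
step 3: dist = v0:15,v1:0,v2:inf,v3:12,v4:34,v5:inf
step 4: dist = v0:15,v1:0,v2:inf,v3:12,v4:34,v5:inf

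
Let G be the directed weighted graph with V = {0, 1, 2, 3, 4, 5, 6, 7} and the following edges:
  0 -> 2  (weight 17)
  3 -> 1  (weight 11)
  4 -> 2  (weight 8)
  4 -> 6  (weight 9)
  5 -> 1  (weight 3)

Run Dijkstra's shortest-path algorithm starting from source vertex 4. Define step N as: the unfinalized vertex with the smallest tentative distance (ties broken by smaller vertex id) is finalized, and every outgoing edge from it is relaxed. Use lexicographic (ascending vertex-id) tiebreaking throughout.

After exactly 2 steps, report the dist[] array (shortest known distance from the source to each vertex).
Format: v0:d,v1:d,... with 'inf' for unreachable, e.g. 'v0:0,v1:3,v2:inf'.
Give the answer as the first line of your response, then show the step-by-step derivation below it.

v0:inf,v1:inf,v2:8,v3:inf,v4:0,v5:inf,v6:9,v7:inf

step 1: dist = v0:inf,v1:inf,v2:8,v3:inf,v4:0,v5:inf,v6:9,v7:inf
step 2: dist = v0:inf,v1:inf,v2:8,v3:inf,v4:0,v5:inf,v6:9,v7:inf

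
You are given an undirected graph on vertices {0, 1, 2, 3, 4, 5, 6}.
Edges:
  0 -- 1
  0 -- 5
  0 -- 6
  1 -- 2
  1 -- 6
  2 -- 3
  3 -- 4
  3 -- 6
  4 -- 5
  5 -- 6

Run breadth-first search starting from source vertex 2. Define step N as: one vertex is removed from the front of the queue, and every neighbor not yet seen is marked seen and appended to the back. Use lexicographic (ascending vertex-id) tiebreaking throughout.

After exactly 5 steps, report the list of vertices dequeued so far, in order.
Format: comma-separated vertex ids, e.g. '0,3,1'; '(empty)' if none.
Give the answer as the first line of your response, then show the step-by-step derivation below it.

2,1,3,0,6

step 1: dequeue 2; queue=[1,3]; order=2
step 2: dequeue 1; queue=[3,0,6]; order=2,1
step 3: dequeue 3; queue=[0,6,4]; order=2,1,3
step 4: dequeue 0; queue=[6,4,5]; order=2,1,3,0
step 5: dequeue 6; queue=[4,5]; order=2,1,3,0,6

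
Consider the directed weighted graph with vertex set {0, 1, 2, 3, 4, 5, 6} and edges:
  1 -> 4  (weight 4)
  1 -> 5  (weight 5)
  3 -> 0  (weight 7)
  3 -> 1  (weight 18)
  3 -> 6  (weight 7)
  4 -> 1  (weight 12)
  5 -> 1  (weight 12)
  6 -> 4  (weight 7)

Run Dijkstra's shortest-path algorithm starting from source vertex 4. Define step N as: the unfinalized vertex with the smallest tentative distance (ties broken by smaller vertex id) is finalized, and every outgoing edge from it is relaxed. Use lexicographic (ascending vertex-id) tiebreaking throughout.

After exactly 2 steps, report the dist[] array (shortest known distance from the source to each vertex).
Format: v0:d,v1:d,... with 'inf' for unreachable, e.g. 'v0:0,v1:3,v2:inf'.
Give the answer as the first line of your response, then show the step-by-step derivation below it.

v0:inf,v1:12,v2:inf,v3:inf,v4:0,v5:17,v6:inf

step 1: dist = v0:inf,v1:12,v2:inf,v3:inf,v4:0,v5:inf,v6:inf
step 2: dist = v0:inf,v1:12,v2:inf,v3:inf,v4:0,v5:17,v6:inf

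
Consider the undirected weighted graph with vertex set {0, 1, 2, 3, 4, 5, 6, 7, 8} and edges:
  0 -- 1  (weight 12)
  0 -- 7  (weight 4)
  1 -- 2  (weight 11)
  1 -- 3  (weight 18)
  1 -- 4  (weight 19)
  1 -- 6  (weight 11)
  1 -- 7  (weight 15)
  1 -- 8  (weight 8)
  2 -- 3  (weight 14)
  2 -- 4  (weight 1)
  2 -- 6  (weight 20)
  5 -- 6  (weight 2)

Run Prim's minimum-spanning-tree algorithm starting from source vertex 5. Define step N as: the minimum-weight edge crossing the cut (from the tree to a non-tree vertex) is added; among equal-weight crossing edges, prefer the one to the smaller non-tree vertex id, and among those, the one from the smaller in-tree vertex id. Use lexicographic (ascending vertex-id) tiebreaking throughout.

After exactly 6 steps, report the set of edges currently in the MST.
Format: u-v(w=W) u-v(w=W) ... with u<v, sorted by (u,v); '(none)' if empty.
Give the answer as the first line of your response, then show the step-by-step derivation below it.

0-1(w=12) 1-2(w=11) 1-6(w=11) 1-8(w=8) 2-4(w=1) 5-6(w=2)

step 1: add edge 5-6 (w=2); MST = {5-6(w=2)}
step 2: add edge 1-6 (w=11); MST = {1-6(w=11) 5-6(w=2)}
step 3: add edge 1-8 (w=8); MST = {1-6(w=11) 1-8(w=8) 5-6(w=2)}
step 4: add edge 1-2 (w=11); MST = {1-2(w=11) 1-6(w=11) 1-8(w=8) 5-6(w=2)}
step 5: add edge 2-4 (w=1); MST = {1-2(w=11) 1-6(w=11) 1-8(w=8) 2-4(w=1) 5-6(w=2)}
step 6: add edge 0-1 (w=12); MST = {0-1(w=12) 1-2(w=11) 1-6(w=11) 1-8(w=8) 2-4(w=1) 5-6(w=2)}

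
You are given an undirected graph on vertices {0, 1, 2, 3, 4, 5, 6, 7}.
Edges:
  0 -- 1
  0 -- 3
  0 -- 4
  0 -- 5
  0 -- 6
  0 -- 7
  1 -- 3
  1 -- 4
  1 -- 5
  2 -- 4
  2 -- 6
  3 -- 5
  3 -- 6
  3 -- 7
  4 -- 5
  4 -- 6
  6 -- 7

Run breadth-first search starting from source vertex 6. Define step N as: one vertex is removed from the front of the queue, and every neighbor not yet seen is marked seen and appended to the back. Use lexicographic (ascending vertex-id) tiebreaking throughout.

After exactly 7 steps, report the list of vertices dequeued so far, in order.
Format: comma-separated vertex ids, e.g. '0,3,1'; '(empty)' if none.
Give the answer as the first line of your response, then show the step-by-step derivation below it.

6,0,2,3,4,7,1

step 1: dequeue 6; queue=[0,2,3,4,7]; order=6
step 2: dequeue 0; queue=[2,3,4,7,1,5]; order=6,0
step 3: dequeue 2; queue=[3,4,7,1,5]; order=6,0,2
step 4: dequeue 3; queue=[4,7,1,5]; order=6,0,2,3
step 5: dequeue 4; queue=[7,1,5]; order=6,0,2,3,4
step 6: dequeue 7; queue=[1,5]; order=6,0,2,3,4,7
step 7: dequeue 1; queue=[5]; order=6,0,2,3,4,7,1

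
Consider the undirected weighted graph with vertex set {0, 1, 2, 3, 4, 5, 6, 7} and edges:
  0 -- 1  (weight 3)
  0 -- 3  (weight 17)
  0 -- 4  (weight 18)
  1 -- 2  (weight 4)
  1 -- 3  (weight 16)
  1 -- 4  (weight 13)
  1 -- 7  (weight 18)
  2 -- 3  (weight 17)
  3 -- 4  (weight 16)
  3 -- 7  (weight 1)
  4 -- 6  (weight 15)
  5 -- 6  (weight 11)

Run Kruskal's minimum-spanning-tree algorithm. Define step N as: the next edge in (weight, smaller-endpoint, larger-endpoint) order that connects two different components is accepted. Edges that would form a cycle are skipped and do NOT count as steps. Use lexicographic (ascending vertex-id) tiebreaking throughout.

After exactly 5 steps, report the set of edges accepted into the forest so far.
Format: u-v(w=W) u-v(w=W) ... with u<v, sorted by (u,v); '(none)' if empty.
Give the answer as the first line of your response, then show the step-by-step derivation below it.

0-1(w=3) 1-2(w=4) 1-4(w=13) 3-7(w=1) 5-6(w=11)

step 1: add edge 3-7 (w=1); MST = {3-7(w=1)}
step 2: add edge 0-1 (w=3); MST = {0-1(w=3) 3-7(w=1)}
step 3: add edge 1-2 (w=4); MST = {0-1(w=3) 1-2(w=4) 3-7(w=1)}
step 4: add edge 5-6 (w=11); MST = {0-1(w=3) 1-2(w=4) 3-7(w=1) 5-6(w=11)}
step 5: add edge 1-4 (w=13); MST = {0-1(w=3) 1-2(w=4) 1-4(w=13) 3-7(w=1) 5-6(w=11)}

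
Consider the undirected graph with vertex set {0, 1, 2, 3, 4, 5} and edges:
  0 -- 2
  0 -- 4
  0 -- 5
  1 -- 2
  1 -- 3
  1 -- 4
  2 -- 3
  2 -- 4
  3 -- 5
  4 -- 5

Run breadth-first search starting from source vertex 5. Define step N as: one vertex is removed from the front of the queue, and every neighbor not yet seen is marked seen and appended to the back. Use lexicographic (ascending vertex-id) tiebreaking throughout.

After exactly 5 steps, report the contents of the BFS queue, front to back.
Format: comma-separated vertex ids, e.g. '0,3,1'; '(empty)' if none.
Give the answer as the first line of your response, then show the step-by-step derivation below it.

1

step 1: dequeue 5; queue=[0,3,4]; order=5
step 2: dequeue 0; queue=[3,4,2]; order=5,0
step 3: dequeue 3; queue=[4,2,1]; order=5,0,3
step 4: dequeue 4; queue=[2,1]; order=5,0,3,4
step 5: dequeue 2; queue=[1]; order=5,0,3,4,2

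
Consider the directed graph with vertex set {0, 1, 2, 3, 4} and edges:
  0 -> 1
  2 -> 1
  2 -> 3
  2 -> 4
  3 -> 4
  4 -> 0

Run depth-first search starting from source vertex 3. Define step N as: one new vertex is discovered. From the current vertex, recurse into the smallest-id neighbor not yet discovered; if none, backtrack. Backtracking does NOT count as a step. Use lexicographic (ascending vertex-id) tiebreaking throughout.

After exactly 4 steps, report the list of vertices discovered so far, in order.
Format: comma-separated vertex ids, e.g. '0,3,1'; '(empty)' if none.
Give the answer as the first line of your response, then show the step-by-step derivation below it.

3,4,0,1

step 1: discover 3; path=3; order=3
step 2: discover 4; path=3>4; order=3,4
step 3: discover 0; path=3>4>0; order=3,4,0
step 4: discover 1; path=3>4>0>1; order=3,4,0,1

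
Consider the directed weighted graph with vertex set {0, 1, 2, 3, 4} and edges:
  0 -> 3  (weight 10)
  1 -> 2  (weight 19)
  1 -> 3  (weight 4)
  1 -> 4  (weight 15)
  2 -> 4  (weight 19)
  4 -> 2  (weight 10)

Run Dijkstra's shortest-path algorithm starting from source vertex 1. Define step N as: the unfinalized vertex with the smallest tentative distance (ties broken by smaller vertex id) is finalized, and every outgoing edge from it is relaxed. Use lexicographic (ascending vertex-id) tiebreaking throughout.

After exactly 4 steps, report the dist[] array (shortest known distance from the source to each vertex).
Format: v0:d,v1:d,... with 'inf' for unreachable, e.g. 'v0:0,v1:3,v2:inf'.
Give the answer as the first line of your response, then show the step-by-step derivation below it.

v0:inf,v1:0,v2:19,v3:4,v4:15

step 1: dist = v0:inf,v1:0,v2:19,v3:4,v4:15
step 2: dist = v0:inf,v1:0,v2:19,v3:4,v4:15
step 3: dist = v0:inf,v1:0,v2:19,v3:4,v4:15
step 4: dist = v0:inf,v1:0,v2:19,v3:4,v4:15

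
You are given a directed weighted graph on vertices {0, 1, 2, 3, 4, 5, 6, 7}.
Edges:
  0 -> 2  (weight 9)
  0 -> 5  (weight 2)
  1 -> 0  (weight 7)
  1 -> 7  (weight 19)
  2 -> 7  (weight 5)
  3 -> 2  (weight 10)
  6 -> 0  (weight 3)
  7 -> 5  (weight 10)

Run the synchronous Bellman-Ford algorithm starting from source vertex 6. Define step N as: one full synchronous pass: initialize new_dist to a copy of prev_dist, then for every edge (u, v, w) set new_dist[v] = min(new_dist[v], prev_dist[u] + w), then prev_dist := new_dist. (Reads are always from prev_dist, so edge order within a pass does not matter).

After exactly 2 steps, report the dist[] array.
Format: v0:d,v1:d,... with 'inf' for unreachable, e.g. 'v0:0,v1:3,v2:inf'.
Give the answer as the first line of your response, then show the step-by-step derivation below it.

v0:3,v1:inf,v2:12,v3:inf,v4:inf,v5:5,v6:0,v7:inf

step 1: dist = v0:3,v1:inf,v2:inf,v3:inf,v4:inf,v5:inf,v6:0,v7:inf
step 2: dist = v0:3,v1:inf,v2:12,v3:inf,v4:inf,v5:5,v6:0,v7:inf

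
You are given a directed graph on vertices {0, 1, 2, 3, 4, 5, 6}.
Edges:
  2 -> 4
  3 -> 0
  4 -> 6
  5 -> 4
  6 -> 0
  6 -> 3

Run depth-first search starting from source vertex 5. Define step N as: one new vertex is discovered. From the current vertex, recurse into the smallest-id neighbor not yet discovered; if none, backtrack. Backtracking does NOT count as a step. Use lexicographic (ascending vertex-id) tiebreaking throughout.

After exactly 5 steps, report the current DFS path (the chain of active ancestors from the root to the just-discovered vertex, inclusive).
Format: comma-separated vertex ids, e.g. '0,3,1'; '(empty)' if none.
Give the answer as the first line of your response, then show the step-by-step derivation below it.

5,4,6,3

step 1: discover 5; path=5; order=5
step 2: discover 4; path=5>4; order=5,4
step 3: discover 6; path=5>4>6; order=5,4,6
step 4: discover 0; path=5>4>6>0; order=5,4,6,0
step 5: discover 3; path=5>4>6>3; order=5,4,6,0,3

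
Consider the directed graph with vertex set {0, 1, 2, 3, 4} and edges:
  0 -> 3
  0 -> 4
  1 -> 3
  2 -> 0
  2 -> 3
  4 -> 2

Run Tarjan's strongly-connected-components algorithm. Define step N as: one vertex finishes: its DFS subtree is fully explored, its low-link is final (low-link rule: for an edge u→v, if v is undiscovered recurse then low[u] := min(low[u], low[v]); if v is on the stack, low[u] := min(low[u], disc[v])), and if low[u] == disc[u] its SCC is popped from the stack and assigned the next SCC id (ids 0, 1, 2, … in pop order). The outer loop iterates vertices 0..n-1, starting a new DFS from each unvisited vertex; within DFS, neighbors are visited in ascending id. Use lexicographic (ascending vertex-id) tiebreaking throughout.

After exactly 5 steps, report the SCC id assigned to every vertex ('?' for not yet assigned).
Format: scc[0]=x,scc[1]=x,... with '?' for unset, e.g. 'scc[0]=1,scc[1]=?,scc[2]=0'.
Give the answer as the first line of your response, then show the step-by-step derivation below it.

scc[0]=1,scc[1]=2,scc[2]=1,scc[3]=0,scc[4]=1

step 1: low=(low[0]=0,low[1]=?,low[2]=?,low[3]=1,low[4]=?); scc=(scc[0]=?,scc[1]=?,scc[2]=?,scc[3]=0,scc[4]=?)
step 2: low=(low[0]=0,low[1]=?,low[2]=0,low[3]=1,low[4]=2); scc=(scc[0]=?,scc[1]=?,scc[2]=?,scc[3]=0,scc[4]=?)
step 3: low=(low[0]=0,low[1]=?,low[2]=0,low[3]=1,low[4]=0); scc=(scc[0]=?,scc[1]=?,scc[2]=?,scc[3]=0,scc[4]=?)
step 4: low=(low[0]=0,low[1]=?,low[2]=0,low[3]=1,low[4]=0); scc=(scc[0]=1,scc[1]=?,scc[2]=1,scc[3]=0,scc[4]=1)
step 5: low=(low[0]=0,low[1]=4,low[2]=0,low[3]=1,low[4]=0); scc=(scc[0]=1,scc[1]=2,scc[2]=1,scc[3]=0,scc[4]=1)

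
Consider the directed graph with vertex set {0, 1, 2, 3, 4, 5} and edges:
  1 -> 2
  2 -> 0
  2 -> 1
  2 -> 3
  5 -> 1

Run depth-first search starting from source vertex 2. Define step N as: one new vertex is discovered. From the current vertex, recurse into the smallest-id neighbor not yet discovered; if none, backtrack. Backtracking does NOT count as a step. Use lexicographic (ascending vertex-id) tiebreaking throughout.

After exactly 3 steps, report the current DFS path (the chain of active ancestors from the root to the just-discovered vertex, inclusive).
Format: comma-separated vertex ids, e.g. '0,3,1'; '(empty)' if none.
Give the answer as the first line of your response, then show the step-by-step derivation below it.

2,1

step 1: discover 2; path=2; order=2
step 2: discover 0; path=2>0; order=2,0
step 3: discover 1; path=2>1; order=2,0,1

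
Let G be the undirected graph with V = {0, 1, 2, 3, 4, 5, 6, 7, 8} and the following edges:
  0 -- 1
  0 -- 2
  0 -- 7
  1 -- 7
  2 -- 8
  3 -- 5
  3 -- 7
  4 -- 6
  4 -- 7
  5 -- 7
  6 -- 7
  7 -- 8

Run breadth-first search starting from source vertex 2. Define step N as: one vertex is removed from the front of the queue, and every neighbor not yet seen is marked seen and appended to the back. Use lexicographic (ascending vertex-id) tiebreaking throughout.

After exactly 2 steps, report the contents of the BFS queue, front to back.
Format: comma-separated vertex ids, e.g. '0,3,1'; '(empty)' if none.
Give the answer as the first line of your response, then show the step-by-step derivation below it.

8,1,7

step 1: dequeue 2; queue=[0,8]; order=2
step 2: dequeue 0; queue=[8,1,7]; order=2,0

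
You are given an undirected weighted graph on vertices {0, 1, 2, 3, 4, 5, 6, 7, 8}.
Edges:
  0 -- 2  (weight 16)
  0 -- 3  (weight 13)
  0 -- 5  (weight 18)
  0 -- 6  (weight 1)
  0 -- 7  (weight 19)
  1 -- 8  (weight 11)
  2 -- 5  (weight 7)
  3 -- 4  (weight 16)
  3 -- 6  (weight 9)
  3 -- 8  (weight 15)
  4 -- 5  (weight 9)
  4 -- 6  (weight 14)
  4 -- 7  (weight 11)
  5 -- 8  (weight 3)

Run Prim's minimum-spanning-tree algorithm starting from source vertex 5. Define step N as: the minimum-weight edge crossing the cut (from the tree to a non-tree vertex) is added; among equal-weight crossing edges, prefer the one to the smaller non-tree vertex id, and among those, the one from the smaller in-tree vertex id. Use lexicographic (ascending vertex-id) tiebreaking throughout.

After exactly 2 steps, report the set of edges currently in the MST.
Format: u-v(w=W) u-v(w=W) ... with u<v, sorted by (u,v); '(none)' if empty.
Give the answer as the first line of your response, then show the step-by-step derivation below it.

2-5(w=7) 5-8(w=3)

step 1: add edge 5-8 (w=3); MST = {5-8(w=3)}
step 2: add edge 2-5 (w=7); MST = {2-5(w=7) 5-8(w=3)}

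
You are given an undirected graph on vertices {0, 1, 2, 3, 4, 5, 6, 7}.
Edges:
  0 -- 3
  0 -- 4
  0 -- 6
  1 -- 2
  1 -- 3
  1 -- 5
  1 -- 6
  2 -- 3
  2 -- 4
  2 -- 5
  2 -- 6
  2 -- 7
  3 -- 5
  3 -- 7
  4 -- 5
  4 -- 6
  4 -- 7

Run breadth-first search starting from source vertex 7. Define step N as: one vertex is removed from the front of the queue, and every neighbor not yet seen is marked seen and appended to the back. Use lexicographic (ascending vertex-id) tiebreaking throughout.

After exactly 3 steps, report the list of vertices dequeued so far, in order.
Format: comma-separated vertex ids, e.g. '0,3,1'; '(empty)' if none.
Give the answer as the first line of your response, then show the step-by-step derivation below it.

7,2,3

step 1: dequeue 7; queue=[2,3,4]; order=7
step 2: dequeue 2; queue=[3,4,1,5,6]; order=7,2
step 3: dequeue 3; queue=[4,1,5,6,0]; order=7,2,3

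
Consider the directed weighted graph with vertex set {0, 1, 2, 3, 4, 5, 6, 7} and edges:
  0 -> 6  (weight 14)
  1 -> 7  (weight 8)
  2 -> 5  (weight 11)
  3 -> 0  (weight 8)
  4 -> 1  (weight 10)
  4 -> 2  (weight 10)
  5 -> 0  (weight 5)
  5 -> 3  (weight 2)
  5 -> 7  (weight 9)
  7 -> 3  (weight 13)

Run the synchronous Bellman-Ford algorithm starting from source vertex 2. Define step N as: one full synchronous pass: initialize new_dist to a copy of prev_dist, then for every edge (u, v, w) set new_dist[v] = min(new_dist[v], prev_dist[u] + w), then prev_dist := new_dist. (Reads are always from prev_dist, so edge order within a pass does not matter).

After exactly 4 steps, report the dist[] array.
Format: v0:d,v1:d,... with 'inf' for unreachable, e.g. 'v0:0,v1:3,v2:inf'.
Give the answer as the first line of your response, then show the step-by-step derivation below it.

v0:16,v1:inf,v2:0,v3:13,v4:inf,v5:11,v6:30,v7:20

step 1: dist = v0:inf,v1:inf,v2:0,v3:inf,v4:inf,v5:11,v6:inf,v7:inf
step 2: dist = v0:16,v1:inf,v2:0,v3:13,v4:inf,v5:11,v6:inf,v7:20
step 3: dist = v0:16,v1:inf,v2:0,v3:13,v4:inf,v5:11,v6:30,v7:20
step 4: dist = v0:16,v1:inf,v2:0,v3:13,v4:inf,v5:11,v6:30,v7:20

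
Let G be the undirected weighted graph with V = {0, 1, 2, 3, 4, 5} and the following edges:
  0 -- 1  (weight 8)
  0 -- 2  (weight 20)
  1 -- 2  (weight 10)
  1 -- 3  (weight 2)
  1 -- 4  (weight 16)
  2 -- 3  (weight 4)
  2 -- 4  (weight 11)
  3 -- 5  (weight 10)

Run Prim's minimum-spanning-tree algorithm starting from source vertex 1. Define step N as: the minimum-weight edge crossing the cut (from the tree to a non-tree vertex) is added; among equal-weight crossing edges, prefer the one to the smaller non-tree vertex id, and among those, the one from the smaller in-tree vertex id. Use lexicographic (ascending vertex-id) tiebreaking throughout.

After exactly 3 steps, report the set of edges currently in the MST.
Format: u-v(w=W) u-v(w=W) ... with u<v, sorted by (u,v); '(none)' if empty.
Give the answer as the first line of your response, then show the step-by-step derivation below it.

0-1(w=8) 1-3(w=2) 2-3(w=4)

step 1: add edge 1-3 (w=2); MST = {1-3(w=2)}
step 2: add edge 2-3 (w=4); MST = {1-3(w=2) 2-3(w=4)}
step 3: add edge 0-1 (w=8); MST = {0-1(w=8) 1-3(w=2) 2-3(w=4)}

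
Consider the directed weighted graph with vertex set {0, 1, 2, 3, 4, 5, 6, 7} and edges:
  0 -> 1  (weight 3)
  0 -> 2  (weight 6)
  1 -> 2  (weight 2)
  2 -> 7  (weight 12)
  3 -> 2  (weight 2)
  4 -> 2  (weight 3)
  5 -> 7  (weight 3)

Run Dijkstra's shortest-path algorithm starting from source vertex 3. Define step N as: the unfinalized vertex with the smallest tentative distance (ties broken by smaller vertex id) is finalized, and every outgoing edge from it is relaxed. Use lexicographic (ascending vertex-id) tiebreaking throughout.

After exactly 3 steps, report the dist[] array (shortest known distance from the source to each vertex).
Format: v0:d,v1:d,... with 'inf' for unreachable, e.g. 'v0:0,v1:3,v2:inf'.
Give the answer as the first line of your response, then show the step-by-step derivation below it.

v0:inf,v1:inf,v2:2,v3:0,v4:inf,v5:inf,v6:inf,v7:14

step 1: dist = v0:inf,v1:inf,v2:2,v3:0,v4:inf,v5:inf,v6:inf,v7:inf
step 2: dist = v0:inf,v1:inf,v2:2,v3:0,v4:inf,v5:inf,v6:inf,v7:14
step 3: dist = v0:inf,v1:inf,v2:2,v3:0,v4:inf,v5:inf,v6:inf,v7:14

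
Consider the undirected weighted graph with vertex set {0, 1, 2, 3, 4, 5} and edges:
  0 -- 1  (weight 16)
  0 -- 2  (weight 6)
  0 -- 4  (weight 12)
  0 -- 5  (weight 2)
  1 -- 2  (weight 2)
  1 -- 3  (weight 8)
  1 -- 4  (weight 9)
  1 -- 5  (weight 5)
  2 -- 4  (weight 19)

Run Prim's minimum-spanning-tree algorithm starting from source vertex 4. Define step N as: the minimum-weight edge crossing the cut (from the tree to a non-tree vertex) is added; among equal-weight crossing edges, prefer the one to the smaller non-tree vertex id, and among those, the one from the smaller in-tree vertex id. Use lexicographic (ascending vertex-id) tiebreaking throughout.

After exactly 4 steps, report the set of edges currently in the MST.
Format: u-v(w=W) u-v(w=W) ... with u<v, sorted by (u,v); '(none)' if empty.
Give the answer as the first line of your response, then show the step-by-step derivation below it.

0-5(w=2) 1-2(w=2) 1-4(w=9) 1-5(w=5)

step 1: add edge 1-4 (w=9); MST = {1-4(w=9)}
step 2: add edge 1-2 (w=2); MST = {1-2(w=2) 1-4(w=9)}
step 3: add edge 1-5 (w=5); MST = {1-2(w=2) 1-4(w=9) 1-5(w=5)}
step 4: add edge 0-5 (w=2); MST = {0-5(w=2) 1-2(w=2) 1-4(w=9) 1-5(w=5)}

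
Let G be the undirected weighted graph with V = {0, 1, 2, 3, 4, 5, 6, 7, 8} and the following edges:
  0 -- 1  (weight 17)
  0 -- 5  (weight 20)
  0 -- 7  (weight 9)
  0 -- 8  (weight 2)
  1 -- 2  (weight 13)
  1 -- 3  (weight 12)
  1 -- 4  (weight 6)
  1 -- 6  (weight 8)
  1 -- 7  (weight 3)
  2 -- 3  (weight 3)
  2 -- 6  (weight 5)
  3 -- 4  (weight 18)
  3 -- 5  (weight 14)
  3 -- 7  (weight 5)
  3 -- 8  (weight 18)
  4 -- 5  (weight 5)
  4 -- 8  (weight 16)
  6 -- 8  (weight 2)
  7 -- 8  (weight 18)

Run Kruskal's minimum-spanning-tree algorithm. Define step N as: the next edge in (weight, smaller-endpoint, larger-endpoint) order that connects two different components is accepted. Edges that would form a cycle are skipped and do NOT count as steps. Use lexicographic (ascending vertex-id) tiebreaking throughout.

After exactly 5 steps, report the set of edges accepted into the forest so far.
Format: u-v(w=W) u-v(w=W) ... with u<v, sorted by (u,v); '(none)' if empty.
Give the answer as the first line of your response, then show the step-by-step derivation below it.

0-8(w=2) 1-7(w=3) 2-3(w=3) 2-6(w=5) 6-8(w=2)

step 1: add edge 0-8 (w=2); MST = {0-8(w=2)}
step 2: add edge 6-8 (w=2); MST = {0-8(w=2) 6-8(w=2)}
step 3: add edge 1-7 (w=3); MST = {0-8(w=2) 1-7(w=3) 6-8(w=2)}
step 4: add edge 2-3 (w=3); MST = {0-8(w=2) 1-7(w=3) 2-3(w=3) 6-8(w=2)}
step 5: add edge 2-6 (w=5); MST = {0-8(w=2) 1-7(w=3) 2-3(w=3) 2-6(w=5) 6-8(w=2)}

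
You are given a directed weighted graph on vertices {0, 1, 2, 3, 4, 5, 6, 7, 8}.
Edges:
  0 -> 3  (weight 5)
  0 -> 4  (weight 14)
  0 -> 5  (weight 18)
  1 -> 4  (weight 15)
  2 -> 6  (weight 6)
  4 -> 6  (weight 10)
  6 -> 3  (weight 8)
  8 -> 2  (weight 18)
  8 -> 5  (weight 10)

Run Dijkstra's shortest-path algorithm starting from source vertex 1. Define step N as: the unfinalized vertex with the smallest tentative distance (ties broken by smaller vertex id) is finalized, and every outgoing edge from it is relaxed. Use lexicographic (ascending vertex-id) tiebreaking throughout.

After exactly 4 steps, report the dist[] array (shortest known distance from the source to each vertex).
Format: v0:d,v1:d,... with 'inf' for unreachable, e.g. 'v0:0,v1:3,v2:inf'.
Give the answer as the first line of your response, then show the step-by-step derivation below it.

v0:inf,v1:0,v2:inf,v3:33,v4:15,v5:inf,v6:25,v7:inf,v8:inf

step 1: dist = v0:inf,v1:0,v2:inf,v3:inf,v4:15,v5:inf,v6:inf,v7:inf,v8:inf
step 2: dist = v0:inf,v1:0,v2:inf,v3:inf,v4:15,v5:inf,v6:25,v7:inf,v8:inf
step 3: dist = v0:inf,v1:0,v2:inf,v3:33,v4:15,v5:inf,v6:25,v7:inf,v8:inf
step 4: dist = v0:inf,v1:0,v2:inf,v3:33,v4:15,v5:inf,v6:25,v7:inf,v8:inf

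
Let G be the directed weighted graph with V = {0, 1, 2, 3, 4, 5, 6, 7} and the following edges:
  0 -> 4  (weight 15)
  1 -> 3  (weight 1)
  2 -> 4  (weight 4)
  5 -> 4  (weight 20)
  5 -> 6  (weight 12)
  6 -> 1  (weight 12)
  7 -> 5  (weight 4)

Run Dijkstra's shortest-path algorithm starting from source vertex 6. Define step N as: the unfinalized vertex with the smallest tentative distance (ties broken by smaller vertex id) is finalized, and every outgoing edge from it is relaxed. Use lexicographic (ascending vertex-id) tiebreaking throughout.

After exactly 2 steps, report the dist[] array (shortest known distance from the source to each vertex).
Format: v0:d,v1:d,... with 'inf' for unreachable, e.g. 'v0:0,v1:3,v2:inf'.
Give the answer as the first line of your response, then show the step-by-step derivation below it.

v0:inf,v1:12,v2:inf,v3:13,v4:inf,v5:inf,v6:0,v7:inf

step 1: dist = v0:inf,v1:12,v2:inf,v3:inf,v4:inf,v5:inf,v6:0,v7:inf
step 2: dist = v0:inf,v1:12,v2:inf,v3:13,v4:inf,v5:inf,v6:0,v7:inf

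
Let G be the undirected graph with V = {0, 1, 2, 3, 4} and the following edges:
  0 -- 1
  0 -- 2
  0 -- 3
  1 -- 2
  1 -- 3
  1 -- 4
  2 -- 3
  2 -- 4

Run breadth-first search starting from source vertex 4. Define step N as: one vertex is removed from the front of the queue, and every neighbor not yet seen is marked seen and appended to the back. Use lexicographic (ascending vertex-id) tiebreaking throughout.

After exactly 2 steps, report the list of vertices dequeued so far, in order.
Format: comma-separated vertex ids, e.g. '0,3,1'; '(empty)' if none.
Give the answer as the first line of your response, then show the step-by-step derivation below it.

4,1

step 1: dequeue 4; queue=[1,2]; order=4
step 2: dequeue 1; queue=[2,0,3]; order=4,1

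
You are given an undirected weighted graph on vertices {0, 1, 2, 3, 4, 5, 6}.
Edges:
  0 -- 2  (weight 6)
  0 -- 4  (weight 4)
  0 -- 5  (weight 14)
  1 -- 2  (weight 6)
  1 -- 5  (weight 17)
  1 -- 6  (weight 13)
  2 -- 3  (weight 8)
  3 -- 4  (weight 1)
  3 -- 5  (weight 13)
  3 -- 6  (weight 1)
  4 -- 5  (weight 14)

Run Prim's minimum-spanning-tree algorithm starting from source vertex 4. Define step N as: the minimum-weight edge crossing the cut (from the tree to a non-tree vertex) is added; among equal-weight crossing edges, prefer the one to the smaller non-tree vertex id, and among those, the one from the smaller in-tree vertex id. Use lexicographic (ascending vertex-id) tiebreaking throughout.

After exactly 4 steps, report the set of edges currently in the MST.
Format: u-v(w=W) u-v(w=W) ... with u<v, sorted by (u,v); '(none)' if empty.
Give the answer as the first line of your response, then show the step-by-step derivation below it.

0-2(w=6) 0-4(w=4) 3-4(w=1) 3-6(w=1)

step 1: add edge 3-4 (w=1); MST = {3-4(w=1)}
step 2: add edge 3-6 (w=1); MST = {3-4(w=1) 3-6(w=1)}
step 3: add edge 0-4 (w=4); MST = {0-4(w=4) 3-4(w=1) 3-6(w=1)}
step 4: add edge 0-2 (w=6); MST = {0-2(w=6) 0-4(w=4) 3-4(w=1) 3-6(w=1)}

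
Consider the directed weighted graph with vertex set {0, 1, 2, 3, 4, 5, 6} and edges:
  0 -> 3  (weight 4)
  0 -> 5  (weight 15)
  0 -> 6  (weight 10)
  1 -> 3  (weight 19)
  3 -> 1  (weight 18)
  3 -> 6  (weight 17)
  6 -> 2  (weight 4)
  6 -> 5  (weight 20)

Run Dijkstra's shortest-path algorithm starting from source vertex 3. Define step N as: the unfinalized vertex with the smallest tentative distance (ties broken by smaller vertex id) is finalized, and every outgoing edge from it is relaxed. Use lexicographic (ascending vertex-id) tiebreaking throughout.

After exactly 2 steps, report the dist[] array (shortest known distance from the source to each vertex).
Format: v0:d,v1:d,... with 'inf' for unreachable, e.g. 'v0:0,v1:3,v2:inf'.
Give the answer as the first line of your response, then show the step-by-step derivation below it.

v0:inf,v1:18,v2:21,v3:0,v4:inf,v5:37,v6:17

step 1: dist = v0:inf,v1:18,v2:inf,v3:0,v4:inf,v5:inf,v6:17
step 2: dist = v0:inf,v1:18,v2:21,v3:0,v4:inf,v5:37,v6:17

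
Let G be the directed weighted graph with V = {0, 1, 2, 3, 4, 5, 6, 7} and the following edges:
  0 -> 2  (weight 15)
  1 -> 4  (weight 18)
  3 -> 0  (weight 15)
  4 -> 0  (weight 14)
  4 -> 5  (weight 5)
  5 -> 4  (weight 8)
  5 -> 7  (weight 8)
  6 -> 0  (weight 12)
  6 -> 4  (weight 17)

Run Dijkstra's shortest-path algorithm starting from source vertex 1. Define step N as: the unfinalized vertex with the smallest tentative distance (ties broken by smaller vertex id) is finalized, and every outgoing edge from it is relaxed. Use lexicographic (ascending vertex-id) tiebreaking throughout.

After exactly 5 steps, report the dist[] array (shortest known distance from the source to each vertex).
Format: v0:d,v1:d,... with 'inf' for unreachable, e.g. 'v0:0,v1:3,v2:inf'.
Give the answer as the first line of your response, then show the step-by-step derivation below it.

v0:32,v1:0,v2:47,v3:inf,v4:18,v5:23,v6:inf,v7:31

step 1: dist = v0:inf,v1:0,v2:inf,v3:inf,v4:18,v5:inf,v6:inf,v7:inf
step 2: dist = v0:32,v1:0,v2:inf,v3:inf,v4:18,v5:23,v6:inf,v7:inf
step 3: dist = v0:32,v1:0,v2:inf,v3:inf,v4:18,v5:23,v6:inf,v7:31
step 4: dist = v0:32,v1:0,v2:inf,v3:inf,v4:18,v5:23,v6:inf,v7:31
step 5: dist = v0:32,v1:0,v2:47,v3:inf,v4:18,v5:23,v6:inf,v7:31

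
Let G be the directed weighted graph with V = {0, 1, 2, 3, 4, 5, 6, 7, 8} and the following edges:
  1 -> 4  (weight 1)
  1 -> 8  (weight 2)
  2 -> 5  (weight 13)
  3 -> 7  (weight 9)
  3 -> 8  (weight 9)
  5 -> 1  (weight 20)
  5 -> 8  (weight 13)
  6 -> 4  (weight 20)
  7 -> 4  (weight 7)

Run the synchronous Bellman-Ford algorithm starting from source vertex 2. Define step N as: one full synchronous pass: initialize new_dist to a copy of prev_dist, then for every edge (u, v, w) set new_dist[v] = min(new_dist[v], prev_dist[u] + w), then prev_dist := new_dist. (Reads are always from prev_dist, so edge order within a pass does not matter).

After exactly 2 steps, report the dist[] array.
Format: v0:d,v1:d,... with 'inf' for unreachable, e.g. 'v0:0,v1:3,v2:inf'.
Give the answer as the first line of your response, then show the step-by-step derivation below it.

v0:inf,v1:33,v2:0,v3:inf,v4:inf,v5:13,v6:inf,v7:inf,v8:26

step 1: dist = v0:inf,v1:inf,v2:0,v3:inf,v4:inf,v5:13,v6:inf,v7:inf,v8:inf
step 2: dist = v0:inf,v1:33,v2:0,v3:inf,v4:inf,v5:13,v6:inf,v7:inf,v8:26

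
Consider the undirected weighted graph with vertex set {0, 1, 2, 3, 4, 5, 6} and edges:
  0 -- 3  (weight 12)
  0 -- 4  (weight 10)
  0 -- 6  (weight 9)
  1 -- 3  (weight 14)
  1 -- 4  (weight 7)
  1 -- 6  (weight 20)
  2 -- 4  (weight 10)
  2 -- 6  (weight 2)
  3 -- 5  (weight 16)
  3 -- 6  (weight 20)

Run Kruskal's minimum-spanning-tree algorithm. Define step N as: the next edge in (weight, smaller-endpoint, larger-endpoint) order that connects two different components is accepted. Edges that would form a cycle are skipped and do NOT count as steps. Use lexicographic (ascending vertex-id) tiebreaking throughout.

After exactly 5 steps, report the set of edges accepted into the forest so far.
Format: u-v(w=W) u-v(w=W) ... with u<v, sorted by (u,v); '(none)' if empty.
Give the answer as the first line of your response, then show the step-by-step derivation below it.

0-3(w=12) 0-4(w=10) 0-6(w=9) 1-4(w=7) 2-6(w=2)

step 1: add edge 2-6 (w=2); MST = {2-6(w=2)}
step 2: add edge 1-4 (w=7); MST = {1-4(w=7) 2-6(w=2)}
step 3: add edge 0-6 (w=9); MST = {0-6(w=9) 1-4(w=7) 2-6(w=2)}
step 4: add edge 0-4 (w=10); MST = {0-4(w=10) 0-6(w=9) 1-4(w=7) 2-6(w=2)}
step 5: add edge 0-3 (w=12); MST = {0-3(w=12) 0-4(w=10) 0-6(w=9) 1-4(w=7) 2-6(w=2)}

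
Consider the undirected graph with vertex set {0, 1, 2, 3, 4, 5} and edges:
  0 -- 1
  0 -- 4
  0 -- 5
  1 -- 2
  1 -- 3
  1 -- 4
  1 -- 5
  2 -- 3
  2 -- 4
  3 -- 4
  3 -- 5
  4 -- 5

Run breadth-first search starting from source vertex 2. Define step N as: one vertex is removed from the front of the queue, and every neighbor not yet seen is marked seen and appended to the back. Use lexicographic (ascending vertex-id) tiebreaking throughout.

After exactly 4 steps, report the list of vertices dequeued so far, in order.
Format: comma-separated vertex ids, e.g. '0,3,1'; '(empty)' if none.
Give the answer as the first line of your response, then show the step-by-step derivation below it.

2,1,3,4

step 1: dequeue 2; queue=[1,3,4]; order=2
step 2: dequeue 1; queue=[3,4,0,5]; order=2,1
step 3: dequeue 3; queue=[4,0,5]; order=2,1,3
step 4: dequeue 4; queue=[0,5]; order=2,1,3,4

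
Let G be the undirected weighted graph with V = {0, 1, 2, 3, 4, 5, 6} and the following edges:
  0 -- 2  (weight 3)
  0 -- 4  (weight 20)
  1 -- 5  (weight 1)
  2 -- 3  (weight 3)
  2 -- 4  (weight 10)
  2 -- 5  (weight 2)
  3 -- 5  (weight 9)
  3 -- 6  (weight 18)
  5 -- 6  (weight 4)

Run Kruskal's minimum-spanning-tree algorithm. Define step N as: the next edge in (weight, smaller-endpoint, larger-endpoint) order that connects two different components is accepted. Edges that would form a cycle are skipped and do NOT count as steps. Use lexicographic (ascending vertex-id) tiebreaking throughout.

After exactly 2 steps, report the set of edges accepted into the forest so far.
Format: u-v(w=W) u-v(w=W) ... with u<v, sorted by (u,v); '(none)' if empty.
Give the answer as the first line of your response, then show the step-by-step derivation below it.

1-5(w=1) 2-5(w=2)

step 1: add edge 1-5 (w=1); MST = {1-5(w=1)}
step 2: add edge 2-5 (w=2); MST = {1-5(w=1) 2-5(w=2)}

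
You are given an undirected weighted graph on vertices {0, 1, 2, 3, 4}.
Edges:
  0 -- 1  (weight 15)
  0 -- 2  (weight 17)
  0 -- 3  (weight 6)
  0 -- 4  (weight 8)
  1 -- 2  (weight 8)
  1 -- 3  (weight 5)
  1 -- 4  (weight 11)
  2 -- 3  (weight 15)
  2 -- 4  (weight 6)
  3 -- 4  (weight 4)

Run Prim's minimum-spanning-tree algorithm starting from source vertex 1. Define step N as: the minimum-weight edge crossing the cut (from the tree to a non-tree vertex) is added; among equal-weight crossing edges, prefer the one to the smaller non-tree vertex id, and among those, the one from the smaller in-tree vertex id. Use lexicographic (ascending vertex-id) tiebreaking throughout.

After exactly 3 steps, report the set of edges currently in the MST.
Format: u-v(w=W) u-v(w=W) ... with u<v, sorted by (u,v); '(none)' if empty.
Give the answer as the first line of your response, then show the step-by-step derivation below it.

0-3(w=6) 1-3(w=5) 3-4(w=4)

step 1: add edge 1-3 (w=5); MST = {1-3(w=5)}
step 2: add edge 3-4 (w=4); MST = {1-3(w=5) 3-4(w=4)}
step 3: add edge 0-3 (w=6); MST = {0-3(w=6) 1-3(w=5) 3-4(w=4)}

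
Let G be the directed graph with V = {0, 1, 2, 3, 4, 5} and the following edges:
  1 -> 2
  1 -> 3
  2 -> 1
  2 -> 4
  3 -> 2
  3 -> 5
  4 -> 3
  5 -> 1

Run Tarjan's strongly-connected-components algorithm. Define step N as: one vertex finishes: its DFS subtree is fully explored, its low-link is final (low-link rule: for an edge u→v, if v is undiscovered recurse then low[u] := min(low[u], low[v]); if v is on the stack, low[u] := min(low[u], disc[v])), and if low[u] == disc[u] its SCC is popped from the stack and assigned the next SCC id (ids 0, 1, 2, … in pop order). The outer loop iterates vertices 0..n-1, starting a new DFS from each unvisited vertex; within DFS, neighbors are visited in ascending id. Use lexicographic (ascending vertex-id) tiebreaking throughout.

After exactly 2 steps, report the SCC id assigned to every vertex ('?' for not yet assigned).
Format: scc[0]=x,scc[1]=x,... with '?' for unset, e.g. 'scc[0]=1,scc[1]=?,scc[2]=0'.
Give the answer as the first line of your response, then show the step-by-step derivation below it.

scc[0]=0,scc[1]=?,scc[2]=?,scc[3]=?,scc[4]=?,scc[5]=?

step 1: low=(low[0]=0,low[1]=?,low[2]=?,low[3]=?,low[4]=?,low[5]=?); scc=(scc[0]=0,scc[1]=?,scc[2]=?,scc[3]=?,scc[4]=?,scc[5]=?)
step 2: low=(low[0]=0,low[1]=1,low[2]=1,low[3]=2,low[4]=3,low[5]=1); scc=(scc[0]=0,scc[1]=?,scc[2]=?,scc[3]=?,scc[4]=?,scc[5]=?)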